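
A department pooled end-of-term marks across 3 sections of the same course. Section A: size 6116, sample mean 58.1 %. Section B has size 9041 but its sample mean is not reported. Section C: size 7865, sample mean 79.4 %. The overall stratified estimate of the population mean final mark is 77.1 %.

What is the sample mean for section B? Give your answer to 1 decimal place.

88.0

N = 6116 + 9041 + 7865 = 23022.
Overall total = μ·N = 77.1·23022 = 1774996.2.
Subtract the known strata: 6116·58.1 + 7865·79.4 = 979820.6.
Remaining total for section B: 1774996.2 − 979820.6 = 795175.6.
Divide by its size: 795175.6 / 9041 = 87.952... → 88.0.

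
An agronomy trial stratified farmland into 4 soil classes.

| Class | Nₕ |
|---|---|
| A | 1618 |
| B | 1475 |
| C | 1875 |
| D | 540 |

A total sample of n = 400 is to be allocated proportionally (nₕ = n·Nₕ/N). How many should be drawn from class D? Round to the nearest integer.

Share of class D = 540/5508 = 0.09804.
Allocate 400 × 0.09804 = 39.216... → 39.

39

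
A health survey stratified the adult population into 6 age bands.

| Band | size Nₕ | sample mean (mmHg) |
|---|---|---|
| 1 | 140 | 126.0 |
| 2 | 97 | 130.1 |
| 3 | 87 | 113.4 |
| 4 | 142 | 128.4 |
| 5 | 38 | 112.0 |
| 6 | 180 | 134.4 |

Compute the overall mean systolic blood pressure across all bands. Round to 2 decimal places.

126.91

x̄_st = (Σ Nₕx̄ₕ) / (Σ Nₕ) = (140·126.0 + 97·130.1 + 87·113.4 + 142·128.4 + 38·112.0 + 180·134.4) / 684
= 86806.3 / 684 = 126.9098... → 126.91.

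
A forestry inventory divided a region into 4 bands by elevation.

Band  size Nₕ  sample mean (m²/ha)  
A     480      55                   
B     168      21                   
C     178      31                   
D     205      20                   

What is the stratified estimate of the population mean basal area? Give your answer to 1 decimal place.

38.4

N = 480 + 168 + 178 + 205 = 1031.
Overall mean = Σ (Nₕ/N)·x̄ₕ — weight by population share, not a simple average.
Σ Nₕx̄ₕ = 480·55 + 168·21 + 178·31 + 205·20 = 26400 + 3528 + 5518 + 4100 = 39546.
Divide by N: 39546 / 1031 = 38.357... → 38.4.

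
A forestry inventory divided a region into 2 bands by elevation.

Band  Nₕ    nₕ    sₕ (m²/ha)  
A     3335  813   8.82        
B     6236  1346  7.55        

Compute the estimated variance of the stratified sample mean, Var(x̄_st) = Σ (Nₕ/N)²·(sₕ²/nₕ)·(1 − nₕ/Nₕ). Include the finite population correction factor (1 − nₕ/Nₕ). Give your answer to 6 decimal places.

N = 9571; Wₕ = Nₕ/N.
band A: (3335/9571)²·8.82²/813·(1 − 813/3335) = 0.008785630
band B: (6236/9571)²·7.55²/1346·(1 − 1346/6236) = 0.014097730
Sum = 0.022883360 → 0.022883.

0.022883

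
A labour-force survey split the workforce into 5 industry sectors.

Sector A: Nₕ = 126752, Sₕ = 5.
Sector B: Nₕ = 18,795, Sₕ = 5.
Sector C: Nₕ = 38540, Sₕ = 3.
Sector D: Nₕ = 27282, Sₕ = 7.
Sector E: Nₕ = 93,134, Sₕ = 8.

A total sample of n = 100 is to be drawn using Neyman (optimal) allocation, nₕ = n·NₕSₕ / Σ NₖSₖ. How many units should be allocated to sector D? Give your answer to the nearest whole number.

11

Σ NₕSₕ = 126752·5 + 18795·5 + 38540·3 + 27282·7 + 93134·8 = 1779401.
Share for D: 190974/1779401 = 0.10732.
n_D = 100 × 0.10732 = 10.732... → 11.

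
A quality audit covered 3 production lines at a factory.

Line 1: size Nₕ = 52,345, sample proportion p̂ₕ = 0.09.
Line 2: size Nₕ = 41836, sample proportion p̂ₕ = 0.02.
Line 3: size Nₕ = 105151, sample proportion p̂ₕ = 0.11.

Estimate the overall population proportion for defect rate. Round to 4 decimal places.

0.0859

Wₕ = Nₕ/N with N = 199332: 0.2626, 0.2099, 0.5275.
p̂_st = 0.2626·0.09 + 0.2099·0.02 + 0.5275·0.11 ≈ 0.085859... → 0.0859.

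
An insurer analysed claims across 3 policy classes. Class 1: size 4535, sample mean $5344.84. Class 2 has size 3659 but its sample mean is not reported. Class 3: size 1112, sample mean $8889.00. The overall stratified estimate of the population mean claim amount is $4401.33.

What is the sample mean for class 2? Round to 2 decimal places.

1868.09

N = 4535 + 3659 + 1112 = 9306.
Overall total = μ·N = 4401.33·9306 = 40958776.98.
Subtract the known strata: 4535·5344.84 + 1112·8889.00 = 34123417.4.
Remaining total for class 2: 40958776.98 − 34123417.4 = 6835359.58.
Divide by its size: 6835359.58 / 3659 = 1868.0950... → 1868.09.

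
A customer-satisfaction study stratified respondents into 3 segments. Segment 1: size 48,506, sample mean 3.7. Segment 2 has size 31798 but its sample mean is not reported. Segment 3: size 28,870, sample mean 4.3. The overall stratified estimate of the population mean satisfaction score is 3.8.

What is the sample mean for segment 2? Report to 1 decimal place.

3.5

N = 48506 + 31798 + 28870 = 109174.
Overall total = μ·N = 3.8·109174 = 414861.2.
Subtract the known strata: 48506·3.7 + 28870·4.3 = 303613.2.
Remaining total for segment 2: 414861.2 − 303613.2 = 111248.
Divide by its size: 111248 / 31798 = 3.499... → 3.5.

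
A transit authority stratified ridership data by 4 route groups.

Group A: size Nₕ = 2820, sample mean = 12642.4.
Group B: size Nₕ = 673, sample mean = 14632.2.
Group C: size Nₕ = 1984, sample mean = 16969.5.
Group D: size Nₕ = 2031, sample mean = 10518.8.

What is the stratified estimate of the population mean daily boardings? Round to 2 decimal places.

x̄_st = (Σ Nₕx̄ₕ) / (Σ Nₕ) = (2820·12642.4 + 673·14632.2 + 1984·16969.5 + 2031·10518.8) / 7508
= 100530209.4 / 7508 = 13389.7455... → 13389.75.

13389.75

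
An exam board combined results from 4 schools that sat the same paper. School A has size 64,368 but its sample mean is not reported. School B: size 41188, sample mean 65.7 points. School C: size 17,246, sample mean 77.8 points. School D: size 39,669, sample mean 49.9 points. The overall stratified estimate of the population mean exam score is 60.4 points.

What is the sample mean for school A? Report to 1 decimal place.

58.8

Σ Nₕx̄ₕ = N·μ, so 64368·x̄_A = 162471·60.4 − (41188·65.7 + 17246·77.8 + 39669·49.9).
= 9813248.4 − 6027273.5 = 3785974.9.
x̄_A = 3785974.9 / 64368 = 58.818... → 58.8.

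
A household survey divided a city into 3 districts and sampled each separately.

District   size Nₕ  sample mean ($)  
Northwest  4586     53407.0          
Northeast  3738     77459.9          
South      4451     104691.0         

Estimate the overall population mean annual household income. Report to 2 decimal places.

78313.05

N = 12775; weights Wₕ = Nₕ/N = (0.3590, 0.2926, 0.3484).
x̄_st = Σ Wₕ·x̄ₕ = 0.3590·53407.0 + 0.2926·77459.9 + 0.3484·104691.0 ≈ 78313.0528...
→ 78313.05.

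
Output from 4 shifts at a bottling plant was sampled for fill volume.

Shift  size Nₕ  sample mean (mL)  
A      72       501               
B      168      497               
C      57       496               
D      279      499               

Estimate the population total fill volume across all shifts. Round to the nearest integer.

A: 72·501 = 36072
B: 168·497 = 83496
C: 57·496 = 28272
D: 279·499 = 139221
τ̂ = Σ Nₕx̄ₕ = 287061.

287061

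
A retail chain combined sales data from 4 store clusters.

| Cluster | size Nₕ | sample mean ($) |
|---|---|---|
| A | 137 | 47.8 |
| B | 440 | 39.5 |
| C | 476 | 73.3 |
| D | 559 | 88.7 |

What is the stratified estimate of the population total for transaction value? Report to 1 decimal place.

108402.7

A: 137·47.8 = 6548.6
B: 440·39.5 = 17380
C: 476·73.3 = 34890.8
D: 559·88.7 = 49583.3
τ̂ = Σ Nₕx̄ₕ = 108402.7.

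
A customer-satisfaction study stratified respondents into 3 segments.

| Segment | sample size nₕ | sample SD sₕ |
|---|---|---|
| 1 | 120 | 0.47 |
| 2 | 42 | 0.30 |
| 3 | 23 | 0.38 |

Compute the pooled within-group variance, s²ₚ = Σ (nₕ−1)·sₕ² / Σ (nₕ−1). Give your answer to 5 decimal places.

0.18216

1: (120−1)·0.47² = 119·0.2209 = 26.2871
2: (42−1)·0.30² = 41·0.09 = 3.69
3: (23−1)·0.38² = 22·0.1444 = 3.1768
Numerator = 33.1539; denominator = Σ(nₕ−1) = 182.
s²ₚ = 33.1539/182 = 0.1821643... → 0.18216.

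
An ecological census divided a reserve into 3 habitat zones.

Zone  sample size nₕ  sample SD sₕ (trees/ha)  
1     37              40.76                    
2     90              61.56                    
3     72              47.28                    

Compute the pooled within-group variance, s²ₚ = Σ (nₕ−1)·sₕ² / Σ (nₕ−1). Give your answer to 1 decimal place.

Degrees of freedom: 36 + 89 + 71 = 196.
Σ(nₕ−1)sₕ² = 36·1661.3776 + 89·3789.6336 + 71·2235.3984 = 555800.2704.
s²ₚ = 555800.2704 / 196 = 2835.716... → 2835.7.

2835.7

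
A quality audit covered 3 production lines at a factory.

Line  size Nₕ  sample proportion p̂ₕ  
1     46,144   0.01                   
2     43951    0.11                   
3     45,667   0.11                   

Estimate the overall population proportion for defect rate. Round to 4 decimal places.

0.0760

N = 46144 + 43951 + 45667 = 135762.
Overall proportion = Σ (Nₕ/N)·p̂ₕ.
Σ Nₕp̂ₕ = 461.44 + 4834.61 + 5023.37 = 10319.42.
10319.42 / 135762 = 0.076011... → 0.0760.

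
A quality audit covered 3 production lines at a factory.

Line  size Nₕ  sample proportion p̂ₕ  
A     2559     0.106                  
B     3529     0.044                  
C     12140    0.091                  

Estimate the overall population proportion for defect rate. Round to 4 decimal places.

0.0840

N = 2559 + 3529 + 12140 = 18228.
Overall proportion = Σ (Nₕ/N)·p̂ₕ.
Σ Nₕp̂ₕ = 271.254 + 155.276 + 1104.74 = 1531.27.
1531.27 / 18228 = 0.084006... → 0.0840.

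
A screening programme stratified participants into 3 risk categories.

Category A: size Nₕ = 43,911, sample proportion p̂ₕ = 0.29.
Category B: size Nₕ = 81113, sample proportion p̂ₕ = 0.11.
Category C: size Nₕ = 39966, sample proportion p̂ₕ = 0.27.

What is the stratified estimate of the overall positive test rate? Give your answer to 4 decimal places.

Wₕ = Nₕ/N with N = 164990: 0.2661, 0.4916, 0.2422.
p̂_st = 0.2661·0.29 + 0.4916·0.11 + 0.2422·0.27 ≈ 0.196663... → 0.1967.

0.1967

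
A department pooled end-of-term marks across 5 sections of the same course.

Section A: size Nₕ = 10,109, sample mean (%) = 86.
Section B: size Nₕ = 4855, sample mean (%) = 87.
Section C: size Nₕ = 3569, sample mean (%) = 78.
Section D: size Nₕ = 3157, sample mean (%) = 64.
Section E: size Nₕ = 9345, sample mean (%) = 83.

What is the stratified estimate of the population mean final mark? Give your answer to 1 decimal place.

N = 10109 + 4855 + 3569 + 3157 + 9345 = 31035.
Weight each subgroup mean by Nₕ/N and sum.
Σ Nₕx̄ₕ = 10109·86 + 4855·87 + 3569·78 + 3157·64 + 9345·83 = 869374 + 422385 + 278382 + 202048 + 775635 = 2547824.
Divide by N: 2547824 / 31035 = 82.095... → 82.1.

82.1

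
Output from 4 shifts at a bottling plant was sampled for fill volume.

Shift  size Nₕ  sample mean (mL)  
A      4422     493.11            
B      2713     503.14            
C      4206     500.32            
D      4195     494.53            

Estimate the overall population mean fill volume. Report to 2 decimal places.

497.20

x̄_st = (Σ Nₕx̄ₕ) / (Σ Nₕ) = (4422·493.11 + 2713·503.14 + 4206·500.32 + 4195·494.53) / 15536
= 7724450.51 / 15536 = 497.1969... → 497.20.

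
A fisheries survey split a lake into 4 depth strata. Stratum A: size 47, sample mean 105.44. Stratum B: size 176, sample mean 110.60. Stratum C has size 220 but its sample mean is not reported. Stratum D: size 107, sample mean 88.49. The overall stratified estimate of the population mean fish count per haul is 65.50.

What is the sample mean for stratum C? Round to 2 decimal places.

N = 47 + 176 + 220 + 107 = 550.
Overall total = μ·N = 65.50·550 = 36025.
Subtract the known strata: 47·105.44 + 176·110.60 + 107·88.49 = 33889.71.
Remaining total for stratum C: 36025 − 33889.71 = 2135.29.
Divide by its size: 2135.29 / 220 = 9.7059... → 9.71.

9.71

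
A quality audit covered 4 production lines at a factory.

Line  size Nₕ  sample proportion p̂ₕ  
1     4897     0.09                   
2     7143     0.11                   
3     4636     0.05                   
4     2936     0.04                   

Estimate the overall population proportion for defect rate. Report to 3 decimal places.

0.080

Wₕ = Nₕ/N with N = 19612: 0.2497, 0.3642, 0.2364, 0.1497.
p̂_st = 0.2497·0.09 + 0.3642·0.11 + 0.2364·0.05 + 0.1497·0.04 ≈ 0.08034... → 0.080.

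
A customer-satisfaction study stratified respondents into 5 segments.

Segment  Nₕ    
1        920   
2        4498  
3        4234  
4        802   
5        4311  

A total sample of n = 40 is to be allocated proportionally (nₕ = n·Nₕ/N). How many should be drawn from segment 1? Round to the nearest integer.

2

N = 920 + 4498 + 4234 + 802 + 4311 = 14765.
n_1 = 40·920/14765 = 2.492... → 2.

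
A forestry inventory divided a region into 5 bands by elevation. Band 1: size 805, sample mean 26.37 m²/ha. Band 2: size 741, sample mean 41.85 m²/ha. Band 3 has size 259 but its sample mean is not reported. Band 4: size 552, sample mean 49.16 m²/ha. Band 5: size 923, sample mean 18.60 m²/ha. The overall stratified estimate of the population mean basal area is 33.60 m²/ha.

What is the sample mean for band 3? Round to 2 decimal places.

N = 805 + 741 + 259 + 552 + 923 = 3280.
Overall total = μ·N = 33.60·3280 = 110208.
Subtract the known strata: 805·26.37 + 741·41.85 + 552·49.16 + 923·18.60 = 96542.82.
Remaining total for band 3: 110208 − 96542.82 = 13665.18.
Divide by its size: 13665.18 / 259 = 52.7613... → 52.76.

52.76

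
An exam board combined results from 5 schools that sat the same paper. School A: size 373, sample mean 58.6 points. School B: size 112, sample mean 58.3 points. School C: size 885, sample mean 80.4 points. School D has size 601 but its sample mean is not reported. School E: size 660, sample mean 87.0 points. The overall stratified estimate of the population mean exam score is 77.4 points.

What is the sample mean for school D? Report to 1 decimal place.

77.7

Σ Nₕx̄ₕ = N·μ, so 601·x̄_D = 2631·77.4 − (373·58.6 + 112·58.3 + 885·80.4 + 660·87.0).
= 203639.4 − 156961.4 = 46678.
x̄_D = 46678 / 601 = 77.667... → 77.7.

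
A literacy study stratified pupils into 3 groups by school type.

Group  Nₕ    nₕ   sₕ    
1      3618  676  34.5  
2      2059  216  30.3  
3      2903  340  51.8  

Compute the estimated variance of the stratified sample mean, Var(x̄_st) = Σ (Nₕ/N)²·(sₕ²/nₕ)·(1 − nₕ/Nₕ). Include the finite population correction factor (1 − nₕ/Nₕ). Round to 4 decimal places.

1.2713

N = 8580. Term for each stratum: Wₕ²sₕ²/nₕ·(1−nₕ/Nₕ).
Var(x̄_st) = 0.2545823 + 0.2190981 + 0.7976303 = 1.2713107 → 1.2713.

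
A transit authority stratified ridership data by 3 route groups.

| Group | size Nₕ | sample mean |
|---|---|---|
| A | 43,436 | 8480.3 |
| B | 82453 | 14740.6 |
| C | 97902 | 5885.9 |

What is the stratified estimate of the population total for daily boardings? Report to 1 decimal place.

A: 43436·8480.3 = 368350310.8
B: 82453·14740.6 = 1215406691.8
C: 97902·5885.9 = 576241381.8
τ̂ = Σ Nₕx̄ₕ = 2159998384.4.

2159998384.4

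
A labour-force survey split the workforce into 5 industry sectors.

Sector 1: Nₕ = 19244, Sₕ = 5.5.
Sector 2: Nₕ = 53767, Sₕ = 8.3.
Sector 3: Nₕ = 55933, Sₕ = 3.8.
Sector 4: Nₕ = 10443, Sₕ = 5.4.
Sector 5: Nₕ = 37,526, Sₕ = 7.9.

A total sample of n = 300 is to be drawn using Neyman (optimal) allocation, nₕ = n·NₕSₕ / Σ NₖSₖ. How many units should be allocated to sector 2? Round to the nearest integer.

120

Σ NₕSₕ = 19244·5.5 + 53767·8.3 + 55933·3.8 + 10443·5.4 + 37526·7.9 = 1117501.1.
Share for 2: 446266.1/1117501.1 = 0.39934.
n_2 = 300 × 0.39934 = 119.803... → 120.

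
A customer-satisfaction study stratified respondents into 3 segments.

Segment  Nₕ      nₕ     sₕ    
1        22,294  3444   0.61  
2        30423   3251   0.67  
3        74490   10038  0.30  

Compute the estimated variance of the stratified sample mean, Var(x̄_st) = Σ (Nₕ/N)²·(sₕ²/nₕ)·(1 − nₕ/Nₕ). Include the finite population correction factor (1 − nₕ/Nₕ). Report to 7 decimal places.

0.0000125

N = 127207; Wₕ = Nₕ/N.
segment 1: (22294/127207)²·0.61²/3444·(1 − 3444/22294) = 0.0000028059
segment 2: (30423/127207)²·0.67²/3251·(1 − 3251/30423) = 0.0000070540
segment 3: (74490/127207)²·0.30²/10038·(1 − 10038/74490) = 0.0000026602
Sum = 0.0000125201 → 0.0000125.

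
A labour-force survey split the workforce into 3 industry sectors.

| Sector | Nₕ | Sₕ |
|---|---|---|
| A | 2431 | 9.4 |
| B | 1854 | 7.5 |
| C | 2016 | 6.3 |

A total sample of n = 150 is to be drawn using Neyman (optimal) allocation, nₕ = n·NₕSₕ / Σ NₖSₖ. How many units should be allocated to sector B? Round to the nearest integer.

42

A: NₕSₕ = 2431·9.4 = 22851.4
B: NₕSₕ = 1854·7.5 = 13905
C: NₕSₕ = 2016·6.3 = 12700.8
Σ NₕSₕ = 49457.2.
n_B = 150·13905/49457.2 = 42.173... → 42.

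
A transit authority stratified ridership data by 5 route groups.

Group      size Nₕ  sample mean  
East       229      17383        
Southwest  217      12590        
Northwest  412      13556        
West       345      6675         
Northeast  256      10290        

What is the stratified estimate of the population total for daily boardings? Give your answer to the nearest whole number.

East: 229·17383 = 3980707
Southwest: 217·12590 = 2732030
Northwest: 412·13556 = 5585072
West: 345·6675 = 2302875
Northeast: 256·10290 = 2634240
τ̂ = Σ Nₕx̄ₕ = 17234924.

17234924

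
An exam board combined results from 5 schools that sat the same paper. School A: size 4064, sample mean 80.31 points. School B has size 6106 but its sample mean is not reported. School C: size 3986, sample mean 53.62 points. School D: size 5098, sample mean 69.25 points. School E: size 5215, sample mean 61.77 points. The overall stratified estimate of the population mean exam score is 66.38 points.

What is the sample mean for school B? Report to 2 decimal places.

N = 4064 + 6106 + 3986 + 5098 + 5215 = 24469.
Overall total = μ·N = 66.38·24469 = 1624252.22.
Subtract the known strata: 4064·80.31 + 3986·53.62 + 5098·69.25 + 5215·61.77 = 1215276.21.
Remaining total for school B: 1624252.22 − 1215276.21 = 408976.01.
Divide by its size: 408976.01 / 6106 = 66.9794... → 66.98.

66.98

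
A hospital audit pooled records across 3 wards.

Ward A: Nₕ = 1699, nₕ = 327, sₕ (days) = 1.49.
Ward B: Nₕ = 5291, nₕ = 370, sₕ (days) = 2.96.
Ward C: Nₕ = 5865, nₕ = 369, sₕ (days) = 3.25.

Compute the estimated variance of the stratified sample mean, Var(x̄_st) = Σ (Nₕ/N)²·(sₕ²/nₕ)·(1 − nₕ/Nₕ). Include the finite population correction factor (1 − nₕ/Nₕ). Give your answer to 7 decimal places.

N = 12855. Term for each stratum: Wₕ²sₕ²/nₕ·(1−nₕ/Nₕ).
Var(x̄_st) = 0.0000957697 + 0.0037310293 + 0.0055835567 = 0.0094103558 → 0.0094104.

0.0094104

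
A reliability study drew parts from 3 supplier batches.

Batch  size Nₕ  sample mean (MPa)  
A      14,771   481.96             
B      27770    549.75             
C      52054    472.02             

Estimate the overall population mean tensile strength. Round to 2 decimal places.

x̄_st = (Σ Nₕx̄ₕ) / (Σ Nₕ) = (14771·481.96 + 27770·549.75 + 52054·472.02) / 94595
= 46956117.74 / 94595 = 496.3911... → 496.39.

496.39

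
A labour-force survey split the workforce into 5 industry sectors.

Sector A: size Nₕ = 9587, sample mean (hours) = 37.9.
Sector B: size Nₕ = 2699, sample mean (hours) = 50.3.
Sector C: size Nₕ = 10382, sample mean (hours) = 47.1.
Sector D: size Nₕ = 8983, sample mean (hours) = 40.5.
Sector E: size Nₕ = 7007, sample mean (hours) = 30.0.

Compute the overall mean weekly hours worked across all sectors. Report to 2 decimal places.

40.41

N = 38658; weights Wₕ = Nₕ/N = (0.2480, 0.0698, 0.2686, 0.2324, 0.1813).
x̄_st = Σ Wₕ·x̄ₕ = 0.2480·37.9 + 0.0698·50.3 + 0.2686·47.1 + 0.2324·40.5 + 0.1813·30.0 ≈ 40.4087...
→ 40.41.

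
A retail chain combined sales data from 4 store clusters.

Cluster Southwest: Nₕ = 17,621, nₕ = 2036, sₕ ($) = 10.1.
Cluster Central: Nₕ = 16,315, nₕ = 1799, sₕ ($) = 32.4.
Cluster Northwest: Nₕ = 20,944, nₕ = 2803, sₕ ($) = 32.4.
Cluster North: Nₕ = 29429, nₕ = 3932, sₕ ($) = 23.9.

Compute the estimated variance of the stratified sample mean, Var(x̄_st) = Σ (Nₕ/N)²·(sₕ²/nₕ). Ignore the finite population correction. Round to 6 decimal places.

N = 84309; Wₕ = Nₕ/N.
cluster Southwest: (17621/84309)²·10.1²/2036 = 0.002188659
cluster Central: (16315/84309)²·32.4²/1799 = 0.021851695
cluster Northwest: (20944/84309)²·32.4²/2803 = 0.023112041
cluster North: (29429/84309)²·23.9²/3932 = 0.017700496
Sum = 0.064852892 → 0.064853.

0.064853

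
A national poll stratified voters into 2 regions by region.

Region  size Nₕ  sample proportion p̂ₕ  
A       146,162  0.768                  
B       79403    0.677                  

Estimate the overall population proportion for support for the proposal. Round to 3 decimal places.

0.736

N = 146162 + 79403 = 225565.
Overall proportion = Σ (Nₕ/N)·p̂ₕ.
Σ Nₕp̂ₕ = 112252.416 + 53755.831 = 166008.247.
166008.247 / 225565 = 0.73597... → 0.736.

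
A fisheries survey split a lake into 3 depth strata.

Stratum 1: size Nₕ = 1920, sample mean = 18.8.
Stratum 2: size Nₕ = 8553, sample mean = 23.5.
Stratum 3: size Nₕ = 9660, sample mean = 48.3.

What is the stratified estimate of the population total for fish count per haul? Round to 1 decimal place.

703669.5

Population total = Σ Nₕ·x̄ₕ (each stratum's size times its mean).
1920·18.8 + 8553·23.5 + 9660·48.3 = 36096 + 200995.5 + 466578 = 703669.5.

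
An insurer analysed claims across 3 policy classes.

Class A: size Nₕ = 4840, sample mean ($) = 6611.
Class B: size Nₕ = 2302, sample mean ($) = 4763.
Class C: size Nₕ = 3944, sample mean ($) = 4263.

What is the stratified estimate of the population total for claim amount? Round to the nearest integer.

A: 4840·6611 = 31997240
B: 2302·4763 = 10964426
C: 3944·4263 = 16813272
τ̂ = Σ Nₕx̄ₕ = 59774938.

59774938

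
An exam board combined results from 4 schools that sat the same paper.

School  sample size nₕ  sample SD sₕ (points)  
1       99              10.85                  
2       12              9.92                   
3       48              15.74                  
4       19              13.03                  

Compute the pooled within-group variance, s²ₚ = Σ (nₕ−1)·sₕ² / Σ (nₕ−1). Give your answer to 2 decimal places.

Degrees of freedom: 98 + 11 + 47 + 18 = 174.
Σ(nₕ−1)sₕ² = 98·117.7225 + 11·98.4064 + 47·247.7476 + 18·169.7809 = 27319.4688.
s²ₚ = 27319.4688 / 174 = 157.0084... → 157.01.

157.01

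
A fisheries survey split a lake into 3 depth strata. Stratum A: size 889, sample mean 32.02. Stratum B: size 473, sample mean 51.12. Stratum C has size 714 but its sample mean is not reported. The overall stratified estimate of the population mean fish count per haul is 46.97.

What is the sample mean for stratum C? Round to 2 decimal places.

Σ Nₕx̄ₕ = N·μ, so 714·x̄_C = 2076·46.97 − (889·32.02 + 473·51.12).
= 97509.72 − 52645.54 = 44864.18.
x̄_C = 44864.18 / 714 = 62.8350... → 62.83.

62.83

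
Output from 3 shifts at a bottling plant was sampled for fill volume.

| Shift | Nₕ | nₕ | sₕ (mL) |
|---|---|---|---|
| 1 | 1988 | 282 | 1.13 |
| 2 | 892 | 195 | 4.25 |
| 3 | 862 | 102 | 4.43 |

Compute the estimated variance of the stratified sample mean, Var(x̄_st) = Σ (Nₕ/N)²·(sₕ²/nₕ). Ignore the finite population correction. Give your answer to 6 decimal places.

0.016751

N = 3742. Term for each stratum: Wₕ²sₕ²/nₕ.
Var(x̄_st) = 0.001278006 + 0.005263388 + 0.010209730 = 0.016751124 → 0.016751.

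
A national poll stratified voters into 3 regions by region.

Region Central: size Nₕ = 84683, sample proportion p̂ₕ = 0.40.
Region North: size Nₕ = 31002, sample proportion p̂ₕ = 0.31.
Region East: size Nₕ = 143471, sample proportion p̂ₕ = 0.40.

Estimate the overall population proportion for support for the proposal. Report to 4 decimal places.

0.3892

N = 84683 + 31002 + 143471 = 259156.
Overall proportion = Σ (Nₕ/N)·p̂ₕ.
Σ Nₕp̂ₕ = 33873.2 + 9610.62 + 57388.4 = 100872.22.
100872.22 / 259156 = 0.389234... → 0.3892.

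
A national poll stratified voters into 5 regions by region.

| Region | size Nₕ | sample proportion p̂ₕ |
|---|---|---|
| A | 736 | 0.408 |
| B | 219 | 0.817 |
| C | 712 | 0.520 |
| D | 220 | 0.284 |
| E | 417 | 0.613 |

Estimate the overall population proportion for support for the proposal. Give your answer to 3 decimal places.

0.507

Wₕ = Nₕ/N with N = 2304: 0.3194, 0.0951, 0.3090, 0.0955, 0.1810.
p̂_st = 0.3194·0.408 + 0.0951·0.817 + 0.3090·0.520 + 0.0955·0.284 + 0.1810·0.613 ≈ 0.50675 → 0.507.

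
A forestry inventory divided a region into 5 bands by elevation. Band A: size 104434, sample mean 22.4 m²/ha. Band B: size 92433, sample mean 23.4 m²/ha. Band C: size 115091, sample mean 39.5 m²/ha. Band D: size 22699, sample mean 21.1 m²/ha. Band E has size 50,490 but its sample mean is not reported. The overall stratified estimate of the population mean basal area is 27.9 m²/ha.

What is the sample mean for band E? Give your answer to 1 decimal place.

24.1

N = 104434 + 92433 + 115091 + 22699 + 50490 = 385147.
Overall total = μ·N = 27.9·385147 = 10745601.3.
Subtract the known strata: 104434·22.4 + 92433·23.4 + 115091·39.5 + 22699·21.1 = 9527297.2.
Remaining total for band E: 10745601.3 − 9527297.2 = 1218304.1.
Divide by its size: 1218304.1 / 50490 = 24.130... → 24.1.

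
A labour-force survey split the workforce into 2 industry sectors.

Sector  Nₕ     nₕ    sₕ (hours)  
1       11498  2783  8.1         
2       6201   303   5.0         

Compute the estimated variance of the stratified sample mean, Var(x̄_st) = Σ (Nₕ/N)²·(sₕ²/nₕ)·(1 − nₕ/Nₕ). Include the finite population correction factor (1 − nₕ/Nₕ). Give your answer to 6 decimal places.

0.017174

N = 17699; Wₕ = Nₕ/N.
sector 1: (11498/17699)²·8.1²/2783·(1 − 2783/11498) = 0.007541350
sector 2: (6201/17699)²·5.0²/303·(1 − 303/6201) = 0.009633108
Sum = 0.017174457 → 0.017174.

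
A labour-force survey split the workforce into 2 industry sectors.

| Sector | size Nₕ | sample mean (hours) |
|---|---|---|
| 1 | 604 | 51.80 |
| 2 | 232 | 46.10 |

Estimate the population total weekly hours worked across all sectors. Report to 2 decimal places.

Population total = Σ Nₕ·x̄ₕ (each stratum's size times its mean).
604·51.80 + 232·46.10 = 31287.2 + 10695.2 = 41982.40.

41982.40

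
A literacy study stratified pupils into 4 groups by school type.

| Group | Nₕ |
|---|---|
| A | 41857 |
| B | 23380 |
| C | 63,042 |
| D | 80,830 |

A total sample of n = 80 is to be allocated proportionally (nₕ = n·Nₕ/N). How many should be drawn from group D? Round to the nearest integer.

Share of group D = 80830/209109 = 0.38654.
Allocate 80 × 0.38654 = 30.924... → 31.

31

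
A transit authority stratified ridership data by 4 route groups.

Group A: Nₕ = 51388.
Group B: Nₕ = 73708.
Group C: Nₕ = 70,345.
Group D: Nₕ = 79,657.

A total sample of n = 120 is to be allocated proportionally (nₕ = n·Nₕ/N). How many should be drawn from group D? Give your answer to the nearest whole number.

N = 51388 + 73708 + 70345 + 79657 = 275098.
n_D = 120·79657/275098 = 34.747... → 35.

35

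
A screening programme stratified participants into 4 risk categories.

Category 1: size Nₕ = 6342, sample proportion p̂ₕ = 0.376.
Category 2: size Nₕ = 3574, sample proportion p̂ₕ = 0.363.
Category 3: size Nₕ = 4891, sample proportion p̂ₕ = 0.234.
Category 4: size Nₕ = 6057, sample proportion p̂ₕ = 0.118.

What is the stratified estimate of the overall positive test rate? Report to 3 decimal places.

Wₕ = Nₕ/N with N = 20864: 0.3040, 0.1713, 0.2344, 0.2903.
p̂_st = 0.3040·0.376 + 0.1713·0.363 + 0.2344·0.234 + 0.2903·0.118 ≈ 0.26559... → 0.266.

0.266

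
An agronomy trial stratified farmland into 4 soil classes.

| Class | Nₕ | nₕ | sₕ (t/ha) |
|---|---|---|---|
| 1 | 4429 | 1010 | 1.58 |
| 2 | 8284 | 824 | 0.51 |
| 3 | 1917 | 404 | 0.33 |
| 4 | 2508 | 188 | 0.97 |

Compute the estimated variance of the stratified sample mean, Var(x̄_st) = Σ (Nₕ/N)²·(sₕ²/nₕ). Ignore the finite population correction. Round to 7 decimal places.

N = 17138; Wₕ = Nₕ/N.
class 1: (4429/17138)²·1.58²/1010 = 0.0001650760
class 2: (8284/17138)²·0.51²/824 = 0.0000737519
class 3: (1917/17138)²·0.33²/404 = 0.0000033726
class 4: (2508/17138)²·0.97²/188 = 0.0001071816
Sum = 0.0003493821 → 0.0003494.

0.0003494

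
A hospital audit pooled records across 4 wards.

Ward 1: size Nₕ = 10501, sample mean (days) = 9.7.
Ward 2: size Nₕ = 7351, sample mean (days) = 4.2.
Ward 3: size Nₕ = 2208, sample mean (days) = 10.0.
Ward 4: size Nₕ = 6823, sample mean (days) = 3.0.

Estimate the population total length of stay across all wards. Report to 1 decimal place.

1: 10501·9.7 = 101859.7
2: 7351·4.2 = 30874.2
3: 2208·10.0 = 22080
4: 6823·3.0 = 20469
τ̂ = Σ Nₕx̄ₕ = 175282.9.

175282.9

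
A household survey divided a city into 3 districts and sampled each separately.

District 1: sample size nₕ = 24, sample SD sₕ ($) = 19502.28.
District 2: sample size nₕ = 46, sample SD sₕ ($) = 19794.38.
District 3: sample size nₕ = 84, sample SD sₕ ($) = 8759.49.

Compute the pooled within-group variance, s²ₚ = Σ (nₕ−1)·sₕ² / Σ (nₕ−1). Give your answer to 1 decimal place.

216874576.6

Degrees of freedom: 23 + 45 + 83 = 151.
Σ(nₕ−1)sₕ² = 23·380338925.1984 + 45·391817479.5844 + 83·76728665.0601 = 32748061060.8495.
s²ₚ = 32748061060.8495 / 151 = 216874576.562... → 216874576.6.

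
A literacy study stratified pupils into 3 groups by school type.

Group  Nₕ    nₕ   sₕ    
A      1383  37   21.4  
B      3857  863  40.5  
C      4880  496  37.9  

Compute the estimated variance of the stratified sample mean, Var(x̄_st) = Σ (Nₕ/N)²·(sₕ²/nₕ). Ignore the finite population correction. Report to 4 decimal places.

1.1806

N = 10120; Wₕ = Nₕ/N.
group A: (1383/10120)²·21.4²/37 = 0.2311581
group B: (3857/10120)²·40.5²/863 = 0.2760816
group C: (4880/10120)²·37.9²/496 = 0.6734035
Sum = 1.1806432 → 1.1806.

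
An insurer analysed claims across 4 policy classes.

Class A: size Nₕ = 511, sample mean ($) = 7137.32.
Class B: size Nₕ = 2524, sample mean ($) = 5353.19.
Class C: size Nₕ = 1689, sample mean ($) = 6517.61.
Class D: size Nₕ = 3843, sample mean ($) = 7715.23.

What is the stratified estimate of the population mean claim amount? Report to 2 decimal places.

N = 511 + 2524 + 1689 + 3843 = 8567.
Overall mean = Σ (Nₕ/N)·x̄ₕ — weight by population share, not a simple average.
Σ Nₕx̄ₕ = 511·7137.32 + 2524·5353.19 + 1689·6517.61 + 3843·7715.23 = 3647170.52 + 13511451.56 + 11008243.29 + 29649628.89 = 57816494.26.
Divide by N: 57816494.26 / 8567 = 6748.7445... → 6748.74.

6748.74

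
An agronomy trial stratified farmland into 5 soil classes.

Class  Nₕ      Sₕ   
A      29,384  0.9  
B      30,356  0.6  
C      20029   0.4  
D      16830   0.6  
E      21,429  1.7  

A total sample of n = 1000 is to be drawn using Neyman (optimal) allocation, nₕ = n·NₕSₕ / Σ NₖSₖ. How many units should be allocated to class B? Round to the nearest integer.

184

Σ NₕSₕ = 29384·0.9 + 30356·0.6 + 20029·0.4 + 16830·0.6 + 21429·1.7 = 99198.1.
Share for B: 18213.6/99198.1 = 0.18361.
n_B = 1000 × 0.18361 = 183.608... → 184.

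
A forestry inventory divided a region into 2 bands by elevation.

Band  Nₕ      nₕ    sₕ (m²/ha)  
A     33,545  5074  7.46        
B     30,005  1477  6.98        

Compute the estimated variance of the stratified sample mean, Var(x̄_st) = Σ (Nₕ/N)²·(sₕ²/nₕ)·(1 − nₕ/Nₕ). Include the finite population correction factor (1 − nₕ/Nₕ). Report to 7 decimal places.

0.0095851

N = 63550; Wₕ = Nₕ/N.
band A: (33545/63550)²·7.46²/5074·(1 − 5074/33545) = 0.0025937410
band B: (30005/63550)²·6.98²/1477·(1 − 1477/30005) = 0.0069914008
Sum = 0.0095851417 → 0.0095851.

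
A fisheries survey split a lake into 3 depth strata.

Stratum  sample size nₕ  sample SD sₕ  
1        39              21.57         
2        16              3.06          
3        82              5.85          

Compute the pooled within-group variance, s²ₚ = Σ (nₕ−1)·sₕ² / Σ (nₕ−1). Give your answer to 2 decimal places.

1: (39−1)·21.57² = 38·465.2649 = 17680.0662
2: (16−1)·3.06² = 15·9.3636 = 140.454
3: (82−1)·5.85² = 81·34.2225 = 2772.0225
Numerator = 20592.5427; denominator = Σ(nₕ−1) = 134.
s²ₚ = 20592.5427/134 = 153.6757... → 153.68.

153.68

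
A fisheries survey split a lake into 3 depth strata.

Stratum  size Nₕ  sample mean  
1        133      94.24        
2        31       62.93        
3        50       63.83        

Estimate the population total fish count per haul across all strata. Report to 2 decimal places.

1: 133·94.24 = 12533.92
2: 31·62.93 = 1950.83
3: 50·63.83 = 3191.5
τ̂ = Σ Nₕx̄ₕ = 17676.25.

17676.25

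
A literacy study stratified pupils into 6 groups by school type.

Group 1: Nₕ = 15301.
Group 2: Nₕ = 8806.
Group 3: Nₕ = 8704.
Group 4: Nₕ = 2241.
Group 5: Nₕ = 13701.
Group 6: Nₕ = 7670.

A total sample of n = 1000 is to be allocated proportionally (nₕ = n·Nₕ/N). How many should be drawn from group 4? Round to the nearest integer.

40

Share of group 4 = 2241/56423 = 0.03972.
Allocate 1000 × 0.03972 = 39.718... → 40.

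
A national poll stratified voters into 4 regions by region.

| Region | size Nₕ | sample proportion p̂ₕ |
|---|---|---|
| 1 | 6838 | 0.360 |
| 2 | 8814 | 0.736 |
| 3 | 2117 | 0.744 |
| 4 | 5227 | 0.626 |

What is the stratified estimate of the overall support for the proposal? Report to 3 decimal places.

0.600

Wₕ = Nₕ/N with N = 22996: 0.2974, 0.3833, 0.0921, 0.2273.
p̂_st = 0.2974·0.360 + 0.3833·0.736 + 0.0921·0.744 + 0.2273·0.626 ≈ 0.59993... → 0.600.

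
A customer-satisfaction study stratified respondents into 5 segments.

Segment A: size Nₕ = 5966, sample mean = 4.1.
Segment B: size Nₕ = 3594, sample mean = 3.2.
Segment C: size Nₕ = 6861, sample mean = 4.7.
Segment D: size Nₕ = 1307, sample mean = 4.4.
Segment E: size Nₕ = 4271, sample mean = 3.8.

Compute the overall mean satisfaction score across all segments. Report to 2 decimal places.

x̄_st = (Σ Nₕx̄ₕ) / (Σ Nₕ) = (5966·4.1 + 3594·3.2 + 6861·4.7 + 1307·4.4 + 4271·3.8) / 21999
= 90188.7 / 21999 = 4.0997... → 4.10.

4.10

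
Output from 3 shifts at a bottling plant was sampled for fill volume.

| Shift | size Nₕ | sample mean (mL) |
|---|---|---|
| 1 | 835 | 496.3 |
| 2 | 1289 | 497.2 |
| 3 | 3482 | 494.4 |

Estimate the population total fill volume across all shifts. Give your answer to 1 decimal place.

Population total = Σ Nₕ·x̄ₕ (each stratum's size times its mean).
835·496.3 + 1289·497.2 + 3482·494.4 = 414410.5 + 640890.8 + 1721500.8 = 2776802.1.

2776802.1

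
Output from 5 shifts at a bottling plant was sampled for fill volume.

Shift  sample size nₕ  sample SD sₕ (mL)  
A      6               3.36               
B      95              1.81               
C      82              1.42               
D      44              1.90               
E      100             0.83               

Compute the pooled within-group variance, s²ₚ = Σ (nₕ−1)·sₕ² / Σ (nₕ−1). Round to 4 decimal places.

2.3328

Degrees of freedom: 5 + 94 + 81 + 43 + 99 = 322.
Σ(nₕ−1)sₕ² = 5·11.2896 + 94·3.2761 + 81·2.0164 + 43·3.61 + 99·0.6889 = 751.1609.
s²ₚ = 751.1609 / 322 = 2.332798... → 2.3328.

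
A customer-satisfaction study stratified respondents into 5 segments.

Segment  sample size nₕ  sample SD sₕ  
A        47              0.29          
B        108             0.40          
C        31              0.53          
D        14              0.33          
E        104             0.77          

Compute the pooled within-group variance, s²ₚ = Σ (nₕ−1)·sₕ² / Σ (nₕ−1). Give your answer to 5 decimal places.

0.30736

Degrees of freedom: 46 + 107 + 30 + 13 + 103 = 299.
Σ(nₕ−1)sₕ² = 46·0.0841 + 107·0.16 + 30·0.2809 + 13·0.1089 + 103·0.5929 = 91.9.
s²ₚ = 91.9 / 299 = 0.3073579... → 0.30736.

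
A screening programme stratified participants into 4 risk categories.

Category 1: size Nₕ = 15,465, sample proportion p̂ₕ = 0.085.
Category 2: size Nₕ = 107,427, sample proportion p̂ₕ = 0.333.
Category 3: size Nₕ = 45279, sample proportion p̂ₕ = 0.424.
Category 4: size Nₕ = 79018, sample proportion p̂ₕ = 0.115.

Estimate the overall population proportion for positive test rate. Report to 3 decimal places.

N = 15465 + 107427 + 45279 + 79018 = 247189.
Overall proportion = Σ (Nₕ/N)·p̂ₕ.
Σ Nₕp̂ₕ = 1314.525 + 35773.191 + 19198.296 + 9087.07 = 65373.082.
65373.082 / 247189 = 0.26447... → 0.264.

0.264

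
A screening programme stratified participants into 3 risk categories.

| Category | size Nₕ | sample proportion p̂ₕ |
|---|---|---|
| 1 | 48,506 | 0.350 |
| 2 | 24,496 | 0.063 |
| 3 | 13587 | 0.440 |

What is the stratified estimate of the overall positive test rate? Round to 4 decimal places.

Wₕ = Nₕ/N with N = 86589: 0.5602, 0.2829, 0.1569.
p̂_st = 0.5602·0.350 + 0.2829·0.063 + 0.1569·0.440 ≈ 0.282930... → 0.2829.

0.2829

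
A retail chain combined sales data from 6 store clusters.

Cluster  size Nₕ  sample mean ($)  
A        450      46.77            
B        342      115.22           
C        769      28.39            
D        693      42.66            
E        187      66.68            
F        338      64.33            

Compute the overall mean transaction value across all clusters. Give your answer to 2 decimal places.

N = 450 + 342 + 769 + 693 + 187 + 338 = 2779.
Weight each subgroup mean by Nₕ/N and sum.
Σ Nₕx̄ₕ = 450·46.77 + 342·115.22 + 769·28.39 + 693·42.66 + 187·66.68 + 338·64.33 = 21046.5 + 39405.24 + 21831.91 + 29563.38 + 12469.16 + 21743.54 = 146059.73.
Divide by N: 146059.73 / 2779 = 52.5584... → 52.56.

52.56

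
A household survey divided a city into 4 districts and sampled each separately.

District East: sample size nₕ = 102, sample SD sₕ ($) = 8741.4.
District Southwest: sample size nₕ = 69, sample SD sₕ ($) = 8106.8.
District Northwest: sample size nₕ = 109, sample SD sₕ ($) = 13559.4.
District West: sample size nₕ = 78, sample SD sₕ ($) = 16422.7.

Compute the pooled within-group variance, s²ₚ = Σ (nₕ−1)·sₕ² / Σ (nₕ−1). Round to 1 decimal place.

Degrees of freedom: 101 + 68 + 108 + 77 = 354.
Σ(nₕ−1)sₕ² = 101·76412073.96 + 68·65720206.24 + 108·183857328.36 + 77·269705075.29 = 52810475754.49.
s²ₚ = 52810475754.49 / 354 = 149182134.900... → 149182134.9.

149182134.9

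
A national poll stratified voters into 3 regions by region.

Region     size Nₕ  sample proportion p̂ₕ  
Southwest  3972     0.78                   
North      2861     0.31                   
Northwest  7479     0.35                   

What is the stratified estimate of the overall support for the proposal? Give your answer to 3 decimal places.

Wₕ = Nₕ/N with N = 14312: 0.2775, 0.1999, 0.5226.
p̂_st = 0.2775·0.78 + 0.1999·0.31 + 0.5226·0.35 ≈ 0.46134... → 0.461.

0.461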